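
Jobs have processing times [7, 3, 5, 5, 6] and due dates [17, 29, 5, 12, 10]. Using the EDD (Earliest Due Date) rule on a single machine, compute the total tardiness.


Sort by due date (EDD order): [(5, 5), (6, 10), (5, 12), (7, 17), (3, 29)]
Compute completion times and tardiness:
  Job 1: p=5, d=5, C=5, tardiness=max(0,5-5)=0
  Job 2: p=6, d=10, C=11, tardiness=max(0,11-10)=1
  Job 3: p=5, d=12, C=16, tardiness=max(0,16-12)=4
  Job 4: p=7, d=17, C=23, tardiness=max(0,23-17)=6
  Job 5: p=3, d=29, C=26, tardiness=max(0,26-29)=0
Total tardiness = 11

11


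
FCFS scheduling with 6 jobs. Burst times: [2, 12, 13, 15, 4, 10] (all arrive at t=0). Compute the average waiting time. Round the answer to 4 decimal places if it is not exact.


FCFS order (as given): [2, 12, 13, 15, 4, 10]
Waiting times:
  Job 1: wait = 0
  Job 2: wait = 2
  Job 3: wait = 14
  Job 4: wait = 27
  Job 5: wait = 42
  Job 6: wait = 46
Sum of waiting times = 131
Average waiting time = 131/6 = 21.8333

21.8333


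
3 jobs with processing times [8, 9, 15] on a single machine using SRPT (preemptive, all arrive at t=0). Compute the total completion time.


Since all jobs arrive at t=0, SRPT equals SPT ordering.
SPT order: [8, 9, 15]
Completion times:
  Job 1: p=8, C=8
  Job 2: p=9, C=17
  Job 3: p=15, C=32
Total completion time = 8 + 17 + 32 = 57

57


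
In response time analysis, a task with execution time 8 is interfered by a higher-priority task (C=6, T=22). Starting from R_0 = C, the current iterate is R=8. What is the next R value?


R_next = C + ceil(R_prev / T_hp) * C_hp
ceil(8 / 22) = ceil(0.3636) = 1
Interference = 1 * 6 = 6
R_next = 8 + 6 = 14

14


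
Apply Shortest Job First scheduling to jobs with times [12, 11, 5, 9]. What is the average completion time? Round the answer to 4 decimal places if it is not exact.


SJF order (ascending): [5, 9, 11, 12]
Completion times:
  Job 1: burst=5, C=5
  Job 2: burst=9, C=14
  Job 3: burst=11, C=25
  Job 4: burst=12, C=37
Average completion = 81/4 = 20.25

20.25


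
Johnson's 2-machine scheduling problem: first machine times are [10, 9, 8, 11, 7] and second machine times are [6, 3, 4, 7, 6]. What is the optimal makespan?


Apply Johnson's rule:
  Group 1 (a <= b): []
  Group 2 (a > b): [(4, 11, 7), (1, 10, 6), (5, 7, 6), (3, 8, 4), (2, 9, 3)]
Optimal job order: [4, 1, 5, 3, 2]
Schedule:
  Job 4: M1 done at 11, M2 done at 18
  Job 1: M1 done at 21, M2 done at 27
  Job 5: M1 done at 28, M2 done at 34
  Job 3: M1 done at 36, M2 done at 40
  Job 2: M1 done at 45, M2 done at 48
Makespan = 48

48


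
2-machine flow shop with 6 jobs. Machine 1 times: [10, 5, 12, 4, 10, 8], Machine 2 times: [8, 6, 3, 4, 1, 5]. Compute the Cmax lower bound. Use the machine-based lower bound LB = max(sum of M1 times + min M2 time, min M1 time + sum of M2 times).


LB1 = sum(M1 times) + min(M2 times) = 49 + 1 = 50
LB2 = min(M1 times) + sum(M2 times) = 4 + 27 = 31
Lower bound = max(LB1, LB2) = max(50, 31) = 50

50


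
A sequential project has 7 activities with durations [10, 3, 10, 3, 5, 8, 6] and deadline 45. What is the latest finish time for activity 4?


LF(activity 4) = deadline - sum of successor durations
Successors: activities 5 through 7 with durations [5, 8, 6]
Sum of successor durations = 19
LF = 45 - 19 = 26

26


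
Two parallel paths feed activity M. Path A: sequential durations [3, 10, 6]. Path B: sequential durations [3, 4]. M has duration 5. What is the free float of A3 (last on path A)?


ES(A3) = sum of predecessors on chain A = 13
EF(A3) = ES + duration = 13 + 6 = 19
Successor of A3 is M. ES(M) = max(sum(A), sum(B)) = max(19, 7) = 19
Free float = ES(successor) - EF(current) = 19 - 19 = 0

0


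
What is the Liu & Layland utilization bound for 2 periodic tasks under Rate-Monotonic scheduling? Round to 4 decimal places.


Compute 2^(1/2) = 1.4142135624
Subtract 1: 1.4142135624 - 1 = 0.4142135624
Multiply by n: 2 * 0.4142135624 = 0.8284271248
Round to 4 dp: 0.8284

0.8284


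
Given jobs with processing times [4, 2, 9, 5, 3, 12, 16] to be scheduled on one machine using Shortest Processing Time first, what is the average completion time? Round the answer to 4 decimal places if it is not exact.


Sort jobs by processing time (SPT order): [2, 3, 4, 5, 9, 12, 16]
Compute completion times sequentially:
  Job 1: processing = 2, completes at 2
  Job 2: processing = 3, completes at 5
  Job 3: processing = 4, completes at 9
  Job 4: processing = 5, completes at 14
  Job 5: processing = 9, completes at 23
  Job 6: processing = 12, completes at 35
  Job 7: processing = 16, completes at 51
Sum of completion times = 139
Average completion time = 139/7 = 19.8571

19.8571


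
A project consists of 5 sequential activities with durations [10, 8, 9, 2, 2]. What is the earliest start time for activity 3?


Activity 3 starts after activities 1 through 2 complete.
Predecessor durations: [10, 8]
ES = 10 + 8 = 18

18


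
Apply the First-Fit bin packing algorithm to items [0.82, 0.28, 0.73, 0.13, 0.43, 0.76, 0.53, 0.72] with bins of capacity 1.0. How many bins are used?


Place items sequentially using First-Fit:
  Item 0.82 -> new Bin 1
  Item 0.28 -> new Bin 2
  Item 0.73 -> new Bin 3
  Item 0.13 -> Bin 1 (now 0.95)
  Item 0.43 -> Bin 2 (now 0.71)
  Item 0.76 -> new Bin 4
  Item 0.53 -> new Bin 5
  Item 0.72 -> new Bin 6
Total bins used = 6

6


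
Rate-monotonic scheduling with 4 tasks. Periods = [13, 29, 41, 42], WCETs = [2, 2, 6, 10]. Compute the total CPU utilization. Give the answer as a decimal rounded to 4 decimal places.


Compute individual utilizations (exact fractions):
  Task 1: C/T = 2/13 (approx. 0.1538)
  Task 2: C/T = 2/29 (approx. 0.069)
  Task 3: C/T = 6/41 (approx. 0.1463)
  Task 4: C/T = 10/42 = 5/21 (approx. 0.2381)
Total utilization U = 2/13 + 2/29 + 6/41 + 5/21 = 197111/324597
Rounded to 4 decimal places: U = 0.6072
RM (Liu & Layland) bound for 4 tasks = 0.756828; compare with U = 197111/324597 (approx. 0.607248)
U <= bound, so schedulable by RM sufficient condition.

0.6072


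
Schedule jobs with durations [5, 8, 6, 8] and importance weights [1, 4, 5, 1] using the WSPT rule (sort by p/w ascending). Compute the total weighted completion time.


Compute p/w ratios and sort ascending (WSPT): [(6, 5), (8, 4), (5, 1), (8, 1)]
Compute weighted completion times:
  Job (p=6,w=5): C=6, w*C=5*6=30
  Job (p=8,w=4): C=14, w*C=4*14=56
  Job (p=5,w=1): C=19, w*C=1*19=19
  Job (p=8,w=1): C=27, w*C=1*27=27
Total weighted completion time = 132

132


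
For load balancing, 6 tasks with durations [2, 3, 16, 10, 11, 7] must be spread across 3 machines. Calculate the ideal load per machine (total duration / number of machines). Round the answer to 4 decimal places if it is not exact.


Total processing time = 2 + 3 + 16 + 10 + 11 + 7 = 49
Number of machines = 3
Ideal balanced load = 49 / 3 = 16.3333

16.3333


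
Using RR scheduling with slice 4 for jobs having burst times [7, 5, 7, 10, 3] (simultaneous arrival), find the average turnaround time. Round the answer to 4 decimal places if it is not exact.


Time quantum = 4
Execution trace:
  J1 runs 4 units, time = 4
  J2 runs 4 units, time = 8
  J3 runs 4 units, time = 12
  J4 runs 4 units, time = 16
  J5 runs 3 units, time = 19
  J1 runs 3 units, time = 22
  J2 runs 1 units, time = 23
  J3 runs 3 units, time = 26
  J4 runs 4 units, time = 30
  J4 runs 2 units, time = 32
Finish times: [22, 23, 26, 32, 19]
Average turnaround = 122/5 = 24.4

24.4


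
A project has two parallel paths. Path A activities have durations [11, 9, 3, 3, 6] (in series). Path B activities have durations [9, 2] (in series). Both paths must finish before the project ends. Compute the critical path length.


Path A total = 11 + 9 + 3 + 3 + 6 = 32
Path B total = 9 + 2 = 11
Critical path = longest path = max(32, 11) = 32

32


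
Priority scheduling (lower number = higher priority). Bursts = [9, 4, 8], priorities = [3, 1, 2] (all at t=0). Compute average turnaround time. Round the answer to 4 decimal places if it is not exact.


Sort by priority (ascending = highest first):
Order: [(1, 4), (2, 8), (3, 9)]
Completion times:
  Priority 1, burst=4, C=4
  Priority 2, burst=8, C=12
  Priority 3, burst=9, C=21
Average turnaround = 37/3 = 12.3333

12.3333


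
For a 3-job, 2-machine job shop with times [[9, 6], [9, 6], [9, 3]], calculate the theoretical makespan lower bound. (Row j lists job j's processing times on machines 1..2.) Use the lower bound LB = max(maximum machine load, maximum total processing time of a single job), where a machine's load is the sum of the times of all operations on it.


Machine loads:
  Machine 1: 9 + 9 + 9 = 27
  Machine 2: 6 + 6 + 3 = 15
Max machine load = 27
Job totals:
  Job 1: 15
  Job 2: 15
  Job 3: 12
Max job total = 15
Lower bound = max(27, 15) = 27

27


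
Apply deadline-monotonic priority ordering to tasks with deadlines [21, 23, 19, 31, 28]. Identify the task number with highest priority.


Sort tasks by relative deadline (ascending):
  Task 3: deadline = 19
  Task 1: deadline = 21
  Task 2: deadline = 23
  Task 5: deadline = 28
  Task 4: deadline = 31
Priority order (highest first): [3, 1, 2, 5, 4]
Highest priority task = 3

3


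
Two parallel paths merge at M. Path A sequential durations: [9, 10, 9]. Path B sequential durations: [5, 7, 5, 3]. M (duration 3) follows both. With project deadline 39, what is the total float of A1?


Forward pass: ES(A1) = sum of predecessors on chain A = 0
EF = ES + duration = 0 + 9 = 9
Backward pass: LF(M) = deadline = 39; LS(M) = 39 - 3 = 36
LF(A1) = LS(M) - sum(successors on chain A) = 36 - 19 = 17
LS = LF - duration = 17 - 9 = 8
Total float = LS - ES = 8 - 0 = 8

8


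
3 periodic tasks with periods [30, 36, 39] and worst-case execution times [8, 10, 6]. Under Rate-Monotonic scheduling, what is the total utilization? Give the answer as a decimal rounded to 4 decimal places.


Compute individual utilizations (exact fractions):
  Task 1: C/T = 8/30 = 4/15 (approx. 0.2667)
  Task 2: C/T = 10/36 = 5/18 (approx. 0.2778)
  Task 3: C/T = 6/39 = 2/13 (approx. 0.1538)
Total utilization U = 4/15 + 5/18 + 2/13 = 817/1170
Rounded to 4 decimal places: U = 0.6983
RM (Liu & Layland) bound for 3 tasks = 0.779763; compare with U = 817/1170 (approx. 0.698291)
U <= bound, so schedulable by RM sufficient condition.

0.6983


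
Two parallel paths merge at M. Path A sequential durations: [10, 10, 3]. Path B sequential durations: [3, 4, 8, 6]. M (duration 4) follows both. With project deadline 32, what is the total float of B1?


Forward pass: ES(B1) = sum of predecessors on chain B = 0
EF = ES + duration = 0 + 3 = 3
Backward pass: LF(M) = deadline = 32; LS(M) = 32 - 4 = 28
LF(B1) = LS(M) - sum(successors on chain B) = 28 - 18 = 10
LS = LF - duration = 10 - 3 = 7
Total float = LS - ES = 7 - 0 = 7

7


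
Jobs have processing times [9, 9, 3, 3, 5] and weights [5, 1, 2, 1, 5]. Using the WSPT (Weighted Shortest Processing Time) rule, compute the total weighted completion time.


Compute p/w ratios and sort ascending (WSPT): [(5, 5), (3, 2), (9, 5), (3, 1), (9, 1)]
Compute weighted completion times:
  Job (p=5,w=5): C=5, w*C=5*5=25
  Job (p=3,w=2): C=8, w*C=2*8=16
  Job (p=9,w=5): C=17, w*C=5*17=85
  Job (p=3,w=1): C=20, w*C=1*20=20
  Job (p=9,w=1): C=29, w*C=1*29=29
Total weighted completion time = 175

175


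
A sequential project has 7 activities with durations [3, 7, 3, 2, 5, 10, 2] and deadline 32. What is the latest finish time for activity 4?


LF(activity 4) = deadline - sum of successor durations
Successors: activities 5 through 7 with durations [5, 10, 2]
Sum of successor durations = 17
LF = 32 - 17 = 15

15


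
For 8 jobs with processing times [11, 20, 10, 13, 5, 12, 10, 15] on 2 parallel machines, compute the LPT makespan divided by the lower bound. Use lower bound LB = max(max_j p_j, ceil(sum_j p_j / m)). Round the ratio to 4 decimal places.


LPT order: [20, 15, 13, 12, 11, 10, 10, 5]
Machine loads after assignment: [47, 49]
LPT makespan = 49
Lower bound = max(max_job, ceil(total/2)) = max(20, 48) = 48
Ratio = 49 / 48 = 1.0208

1.0208


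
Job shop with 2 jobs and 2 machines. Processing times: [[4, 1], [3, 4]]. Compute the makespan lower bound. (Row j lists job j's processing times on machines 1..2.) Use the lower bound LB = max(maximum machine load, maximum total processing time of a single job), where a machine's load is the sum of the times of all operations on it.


Machine loads:
  Machine 1: 4 + 3 = 7
  Machine 2: 1 + 4 = 5
Max machine load = 7
Job totals:
  Job 1: 5
  Job 2: 7
Max job total = 7
Lower bound = max(7, 7) = 7

7


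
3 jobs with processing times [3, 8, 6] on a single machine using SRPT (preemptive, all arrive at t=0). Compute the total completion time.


Since all jobs arrive at t=0, SRPT equals SPT ordering.
SPT order: [3, 6, 8]
Completion times:
  Job 1: p=3, C=3
  Job 2: p=6, C=9
  Job 3: p=8, C=17
Total completion time = 3 + 9 + 17 = 29

29


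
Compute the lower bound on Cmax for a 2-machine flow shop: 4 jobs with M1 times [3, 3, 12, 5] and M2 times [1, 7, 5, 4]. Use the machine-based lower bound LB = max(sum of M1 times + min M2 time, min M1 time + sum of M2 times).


LB1 = sum(M1 times) + min(M2 times) = 23 + 1 = 24
LB2 = min(M1 times) + sum(M2 times) = 3 + 17 = 20
Lower bound = max(LB1, LB2) = max(24, 20) = 24

24


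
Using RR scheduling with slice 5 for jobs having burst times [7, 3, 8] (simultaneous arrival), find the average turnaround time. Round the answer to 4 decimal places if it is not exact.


Time quantum = 5
Execution trace:
  J1 runs 5 units, time = 5
  J2 runs 3 units, time = 8
  J3 runs 5 units, time = 13
  J1 runs 2 units, time = 15
  J3 runs 3 units, time = 18
Finish times: [15, 8, 18]
Average turnaround = 41/3 = 13.6667

13.6667


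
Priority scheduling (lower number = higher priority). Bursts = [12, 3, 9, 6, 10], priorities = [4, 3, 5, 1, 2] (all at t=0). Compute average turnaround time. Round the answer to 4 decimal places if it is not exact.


Sort by priority (ascending = highest first):
Order: [(1, 6), (2, 10), (3, 3), (4, 12), (5, 9)]
Completion times:
  Priority 1, burst=6, C=6
  Priority 2, burst=10, C=16
  Priority 3, burst=3, C=19
  Priority 4, burst=12, C=31
  Priority 5, burst=9, C=40
Average turnaround = 112/5 = 22.4

22.4


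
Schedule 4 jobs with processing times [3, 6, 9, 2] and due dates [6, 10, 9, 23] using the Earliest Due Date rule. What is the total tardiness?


Sort by due date (EDD order): [(3, 6), (9, 9), (6, 10), (2, 23)]
Compute completion times and tardiness:
  Job 1: p=3, d=6, C=3, tardiness=max(0,3-6)=0
  Job 2: p=9, d=9, C=12, tardiness=max(0,12-9)=3
  Job 3: p=6, d=10, C=18, tardiness=max(0,18-10)=8
  Job 4: p=2, d=23, C=20, tardiness=max(0,20-23)=0
Total tardiness = 11

11


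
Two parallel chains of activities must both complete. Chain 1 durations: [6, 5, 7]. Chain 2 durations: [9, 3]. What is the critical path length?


Path A total = 6 + 5 + 7 = 18
Path B total = 9 + 3 = 12
Critical path = longest path = max(18, 12) = 18

18


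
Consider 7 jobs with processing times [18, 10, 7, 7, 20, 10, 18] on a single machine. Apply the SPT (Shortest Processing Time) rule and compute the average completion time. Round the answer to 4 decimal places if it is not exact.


Sort jobs by processing time (SPT order): [7, 7, 10, 10, 18, 18, 20]
Compute completion times sequentially:
  Job 1: processing = 7, completes at 7
  Job 2: processing = 7, completes at 14
  Job 3: processing = 10, completes at 24
  Job 4: processing = 10, completes at 34
  Job 5: processing = 18, completes at 52
  Job 6: processing = 18, completes at 70
  Job 7: processing = 20, completes at 90
Sum of completion times = 291
Average completion time = 291/7 = 41.5714

41.5714


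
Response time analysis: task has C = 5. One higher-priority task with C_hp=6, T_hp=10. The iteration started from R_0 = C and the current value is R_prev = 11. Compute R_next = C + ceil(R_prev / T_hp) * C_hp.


R_next = C + ceil(R_prev / T_hp) * C_hp
ceil(11 / 10) = ceil(1.1) = 2
Interference = 2 * 6 = 12
R_next = 5 + 12 = 17

17


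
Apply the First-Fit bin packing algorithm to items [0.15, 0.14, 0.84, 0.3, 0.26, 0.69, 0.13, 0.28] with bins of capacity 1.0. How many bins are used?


Place items sequentially using First-Fit:
  Item 0.15 -> new Bin 1
  Item 0.14 -> Bin 1 (now 0.29)
  Item 0.84 -> new Bin 2
  Item 0.3 -> Bin 1 (now 0.59)
  Item 0.26 -> Bin 1 (now 0.85)
  Item 0.69 -> new Bin 3
  Item 0.13 -> Bin 1 (now 0.98)
  Item 0.28 -> Bin 3 (now 0.97)
Total bins used = 3

3


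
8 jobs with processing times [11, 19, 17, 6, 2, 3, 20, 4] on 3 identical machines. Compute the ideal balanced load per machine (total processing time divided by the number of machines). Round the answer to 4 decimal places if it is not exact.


Total processing time = 11 + 19 + 17 + 6 + 2 + 3 + 20 + 4 = 82
Number of machines = 3
Ideal balanced load = 82 / 3 = 27.3333

27.3333


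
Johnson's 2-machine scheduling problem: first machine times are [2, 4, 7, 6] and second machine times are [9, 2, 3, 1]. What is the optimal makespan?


Apply Johnson's rule:
  Group 1 (a <= b): [(1, 2, 9)]
  Group 2 (a > b): [(3, 7, 3), (2, 4, 2), (4, 6, 1)]
Optimal job order: [1, 3, 2, 4]
Schedule:
  Job 1: M1 done at 2, M2 done at 11
  Job 3: M1 done at 9, M2 done at 14
  Job 2: M1 done at 13, M2 done at 16
  Job 4: M1 done at 19, M2 done at 20
Makespan = 20

20


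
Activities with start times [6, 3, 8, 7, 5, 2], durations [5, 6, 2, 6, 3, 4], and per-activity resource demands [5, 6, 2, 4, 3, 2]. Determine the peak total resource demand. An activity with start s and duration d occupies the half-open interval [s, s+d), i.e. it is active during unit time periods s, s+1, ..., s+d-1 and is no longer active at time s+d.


Each activity i is active on [start_i, start_i + duration_i).
Compute total resource usage per time slot:
  t=0: active resources = [], total = 0
  t=1: active resources = [], total = 0
  t=2: active resources = [2], total = 2
  t=3: active resources = [6, 2], total = 8
  t=4: active resources = [6, 2], total = 8
  t=5: active resources = [6, 3, 2], total = 11
  t=6: active resources = [5, 6, 3], total = 14
  t=7: active resources = [5, 6, 4, 3], total = 18
  t=8: active resources = [5, 6, 2, 4], total = 17
  t=9: active resources = [5, 2, 4], total = 11
  t=10: active resources = [5, 4], total = 9
  t=11: active resources = [4], total = 4
  t=12: active resources = [4], total = 4
Peak resource demand = 18

18


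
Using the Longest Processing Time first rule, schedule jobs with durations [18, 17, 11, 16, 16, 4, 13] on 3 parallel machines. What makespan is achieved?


Sort jobs in decreasing order (LPT): [18, 17, 16, 16, 13, 11, 4]
Assign each job to the least loaded machine:
  Machine 1: jobs [18, 11, 4], load = 33
  Machine 2: jobs [17, 13], load = 30
  Machine 3: jobs [16, 16], load = 32
Makespan = max load = 33

33


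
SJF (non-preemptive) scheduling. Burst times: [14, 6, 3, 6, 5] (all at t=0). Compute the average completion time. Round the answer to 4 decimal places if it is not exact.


SJF order (ascending): [3, 5, 6, 6, 14]
Completion times:
  Job 1: burst=3, C=3
  Job 2: burst=5, C=8
  Job 3: burst=6, C=14
  Job 4: burst=6, C=20
  Job 5: burst=14, C=34
Average completion = 79/5 = 15.8

15.8


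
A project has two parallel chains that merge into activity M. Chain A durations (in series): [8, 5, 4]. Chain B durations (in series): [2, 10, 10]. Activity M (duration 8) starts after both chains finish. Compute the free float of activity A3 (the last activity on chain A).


ES(A3) = sum of predecessors on chain A = 13
EF(A3) = ES + duration = 13 + 4 = 17
Successor of A3 is M. ES(M) = max(sum(A), sum(B)) = max(17, 22) = 22
Free float = ES(successor) - EF(current) = 22 - 17 = 5

5


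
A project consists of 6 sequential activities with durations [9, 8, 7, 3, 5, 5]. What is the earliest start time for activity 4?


Activity 4 starts after activities 1 through 3 complete.
Predecessor durations: [9, 8, 7]
ES = 9 + 8 + 7 = 24

24


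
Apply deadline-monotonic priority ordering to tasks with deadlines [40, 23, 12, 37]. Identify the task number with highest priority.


Sort tasks by relative deadline (ascending):
  Task 3: deadline = 12
  Task 2: deadline = 23
  Task 4: deadline = 37
  Task 1: deadline = 40
Priority order (highest first): [3, 2, 4, 1]
Highest priority task = 3

3


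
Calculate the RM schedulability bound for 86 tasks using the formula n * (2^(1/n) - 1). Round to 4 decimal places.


Compute 2^(1/86) = 1.0080924190
Subtract 1: 1.0080924190 - 1 = 0.0080924190
Multiply by n: 86 * 0.0080924190 = 0.6959480340
Round to 4 dp: 0.6959

0.6959


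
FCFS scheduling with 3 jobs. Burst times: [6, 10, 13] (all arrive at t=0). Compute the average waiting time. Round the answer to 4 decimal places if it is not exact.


FCFS order (as given): [6, 10, 13]
Waiting times:
  Job 1: wait = 0
  Job 2: wait = 6
  Job 3: wait = 16
Sum of waiting times = 22
Average waiting time = 22/3 = 7.3333

7.3333


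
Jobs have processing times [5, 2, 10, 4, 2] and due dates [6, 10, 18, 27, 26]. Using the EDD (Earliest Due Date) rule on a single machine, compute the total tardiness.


Sort by due date (EDD order): [(5, 6), (2, 10), (10, 18), (2, 26), (4, 27)]
Compute completion times and tardiness:
  Job 1: p=5, d=6, C=5, tardiness=max(0,5-6)=0
  Job 2: p=2, d=10, C=7, tardiness=max(0,7-10)=0
  Job 3: p=10, d=18, C=17, tardiness=max(0,17-18)=0
  Job 4: p=2, d=26, C=19, tardiness=max(0,19-26)=0
  Job 5: p=4, d=27, C=23, tardiness=max(0,23-27)=0
Total tardiness = 0

0


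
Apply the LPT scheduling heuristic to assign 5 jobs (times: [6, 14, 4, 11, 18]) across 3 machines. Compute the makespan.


Sort jobs in decreasing order (LPT): [18, 14, 11, 6, 4]
Assign each job to the least loaded machine:
  Machine 1: jobs [18], load = 18
  Machine 2: jobs [14, 4], load = 18
  Machine 3: jobs [11, 6], load = 17
Makespan = max load = 18

18


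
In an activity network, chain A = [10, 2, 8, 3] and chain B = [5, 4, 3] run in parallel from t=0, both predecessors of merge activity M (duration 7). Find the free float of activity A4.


ES(A4) = sum of predecessors on chain A = 20
EF(A4) = ES + duration = 20 + 3 = 23
Successor of A4 is M. ES(M) = max(sum(A), sum(B)) = max(23, 12) = 23
Free float = ES(successor) - EF(current) = 23 - 23 = 0

0


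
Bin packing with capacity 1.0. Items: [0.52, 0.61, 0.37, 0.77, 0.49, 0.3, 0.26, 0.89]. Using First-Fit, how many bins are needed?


Place items sequentially using First-Fit:
  Item 0.52 -> new Bin 1
  Item 0.61 -> new Bin 2
  Item 0.37 -> Bin 1 (now 0.89)
  Item 0.77 -> new Bin 3
  Item 0.49 -> new Bin 4
  Item 0.3 -> Bin 2 (now 0.91)
  Item 0.26 -> Bin 4 (now 0.75)
  Item 0.89 -> new Bin 5
Total bins used = 5

5


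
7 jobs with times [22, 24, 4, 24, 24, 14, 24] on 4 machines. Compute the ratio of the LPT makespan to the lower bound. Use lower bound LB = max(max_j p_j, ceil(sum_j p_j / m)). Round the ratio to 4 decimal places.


LPT order: [24, 24, 24, 24, 22, 14, 4]
Machine loads after assignment: [46, 38, 28, 24]
LPT makespan = 46
Lower bound = max(max_job, ceil(total/4)) = max(24, 34) = 34
Ratio = 46 / 34 = 1.3529

1.3529


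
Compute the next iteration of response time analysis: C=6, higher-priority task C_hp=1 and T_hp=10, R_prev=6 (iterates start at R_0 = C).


R_next = C + ceil(R_prev / T_hp) * C_hp
ceil(6 / 10) = ceil(0.6) = 1
Interference = 1 * 1 = 1
R_next = 6 + 1 = 7

7


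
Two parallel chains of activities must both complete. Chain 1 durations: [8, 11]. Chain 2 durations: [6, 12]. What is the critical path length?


Path A total = 8 + 11 = 19
Path B total = 6 + 12 = 18
Critical path = longest path = max(19, 18) = 19

19


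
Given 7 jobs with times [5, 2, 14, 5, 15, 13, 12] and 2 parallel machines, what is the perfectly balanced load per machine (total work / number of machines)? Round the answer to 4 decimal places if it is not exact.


Total processing time = 5 + 2 + 14 + 5 + 15 + 13 + 12 = 66
Number of machines = 2
Ideal balanced load = 66 / 2 = 33.0

33.0


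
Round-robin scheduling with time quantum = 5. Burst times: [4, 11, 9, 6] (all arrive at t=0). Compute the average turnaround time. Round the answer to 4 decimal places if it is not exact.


Time quantum = 5
Execution trace:
  J1 runs 4 units, time = 4
  J2 runs 5 units, time = 9
  J3 runs 5 units, time = 14
  J4 runs 5 units, time = 19
  J2 runs 5 units, time = 24
  J3 runs 4 units, time = 28
  J4 runs 1 units, time = 29
  J2 runs 1 units, time = 30
Finish times: [4, 30, 28, 29]
Average turnaround = 91/4 = 22.75

22.75


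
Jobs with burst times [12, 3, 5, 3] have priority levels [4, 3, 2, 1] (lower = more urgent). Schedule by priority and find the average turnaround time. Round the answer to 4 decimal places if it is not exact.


Sort by priority (ascending = highest first):
Order: [(1, 3), (2, 5), (3, 3), (4, 12)]
Completion times:
  Priority 1, burst=3, C=3
  Priority 2, burst=5, C=8
  Priority 3, burst=3, C=11
  Priority 4, burst=12, C=23
Average turnaround = 45/4 = 11.25

11.25


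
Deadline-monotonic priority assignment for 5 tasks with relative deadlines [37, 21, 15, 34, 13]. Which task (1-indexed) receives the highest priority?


Sort tasks by relative deadline (ascending):
  Task 5: deadline = 13
  Task 3: deadline = 15
  Task 2: deadline = 21
  Task 4: deadline = 34
  Task 1: deadline = 37
Priority order (highest first): [5, 3, 2, 4, 1]
Highest priority task = 5

5


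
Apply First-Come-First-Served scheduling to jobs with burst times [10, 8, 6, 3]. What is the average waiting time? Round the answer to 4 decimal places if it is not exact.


FCFS order (as given): [10, 8, 6, 3]
Waiting times:
  Job 1: wait = 0
  Job 2: wait = 10
  Job 3: wait = 18
  Job 4: wait = 24
Sum of waiting times = 52
Average waiting time = 52/4 = 13.0

13.0


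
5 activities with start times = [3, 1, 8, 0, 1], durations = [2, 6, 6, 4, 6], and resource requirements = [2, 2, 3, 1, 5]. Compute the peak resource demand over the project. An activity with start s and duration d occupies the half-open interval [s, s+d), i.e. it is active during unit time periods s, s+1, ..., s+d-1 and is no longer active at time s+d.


Each activity i is active on [start_i, start_i + duration_i).
Compute total resource usage per time slot:
  t=0: active resources = [1], total = 1
  t=1: active resources = [2, 1, 5], total = 8
  t=2: active resources = [2, 1, 5], total = 8
  t=3: active resources = [2, 2, 1, 5], total = 10
  t=4: active resources = [2, 2, 5], total = 9
  t=5: active resources = [2, 5], total = 7
  t=6: active resources = [2, 5], total = 7
  t=7: active resources = [], total = 0
  t=8: active resources = [3], total = 3
  t=9: active resources = [3], total = 3
  t=10: active resources = [3], total = 3
  t=11: active resources = [3], total = 3
  t=12: active resources = [3], total = 3
  t=13: active resources = [3], total = 3
Peak resource demand = 10

10


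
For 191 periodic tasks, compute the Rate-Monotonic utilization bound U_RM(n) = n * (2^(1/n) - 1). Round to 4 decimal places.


Compute 2^(1/191) = 1.0036356358
Subtract 1: 1.0036356358 - 1 = 0.0036356358
Multiply by n: 191 * 0.0036356358 = 0.6944064378
Round to 4 dp: 0.6944

0.6944


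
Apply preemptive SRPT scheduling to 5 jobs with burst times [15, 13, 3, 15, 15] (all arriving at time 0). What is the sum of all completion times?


Since all jobs arrive at t=0, SRPT equals SPT ordering.
SPT order: [3, 13, 15, 15, 15]
Completion times:
  Job 1: p=3, C=3
  Job 2: p=13, C=16
  Job 3: p=15, C=31
  Job 4: p=15, C=46
  Job 5: p=15, C=61
Total completion time = 3 + 16 + 31 + 46 + 61 = 157

157


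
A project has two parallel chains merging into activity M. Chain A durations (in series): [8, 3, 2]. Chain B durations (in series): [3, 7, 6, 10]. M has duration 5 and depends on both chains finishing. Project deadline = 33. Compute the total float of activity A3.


Forward pass: ES(A3) = sum of predecessors on chain A = 11
EF = ES + duration = 11 + 2 = 13
Backward pass: LF(M) = deadline = 33; LS(M) = 33 - 5 = 28
LF(A3) = LS(M) - sum(successors on chain A) = 28 - 0 = 28
LS = LF - duration = 28 - 2 = 26
Total float = LS - ES = 26 - 11 = 15

15


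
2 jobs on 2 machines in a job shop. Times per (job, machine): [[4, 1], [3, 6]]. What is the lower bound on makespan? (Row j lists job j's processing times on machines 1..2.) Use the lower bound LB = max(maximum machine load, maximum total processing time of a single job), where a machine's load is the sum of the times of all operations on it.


Machine loads:
  Machine 1: 4 + 3 = 7
  Machine 2: 1 + 6 = 7
Max machine load = 7
Job totals:
  Job 1: 5
  Job 2: 9
Max job total = 9
Lower bound = max(7, 9) = 9

9


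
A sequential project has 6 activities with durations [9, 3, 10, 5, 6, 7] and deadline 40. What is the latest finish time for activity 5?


LF(activity 5) = deadline - sum of successor durations
Successors: activities 6 through 6 with durations [7]
Sum of successor durations = 7
LF = 40 - 7 = 33

33


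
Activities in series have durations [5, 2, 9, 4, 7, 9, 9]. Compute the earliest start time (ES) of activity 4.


Activity 4 starts after activities 1 through 3 complete.
Predecessor durations: [5, 2, 9]
ES = 5 + 2 + 9 = 16

16


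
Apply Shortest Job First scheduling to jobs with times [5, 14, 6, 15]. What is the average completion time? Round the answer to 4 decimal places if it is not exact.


SJF order (ascending): [5, 6, 14, 15]
Completion times:
  Job 1: burst=5, C=5
  Job 2: burst=6, C=11
  Job 3: burst=14, C=25
  Job 4: burst=15, C=40
Average completion = 81/4 = 20.25

20.25


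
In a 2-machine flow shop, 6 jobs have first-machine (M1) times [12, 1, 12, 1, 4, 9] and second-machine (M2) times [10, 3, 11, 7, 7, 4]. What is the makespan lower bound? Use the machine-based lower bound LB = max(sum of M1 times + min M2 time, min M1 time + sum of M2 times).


LB1 = sum(M1 times) + min(M2 times) = 39 + 3 = 42
LB2 = min(M1 times) + sum(M2 times) = 1 + 42 = 43
Lower bound = max(LB1, LB2) = max(42, 43) = 43

43


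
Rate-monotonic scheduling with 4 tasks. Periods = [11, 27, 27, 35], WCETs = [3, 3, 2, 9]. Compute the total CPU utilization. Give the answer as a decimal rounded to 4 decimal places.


Compute individual utilizations (exact fractions):
  Task 1: C/T = 3/11 (approx. 0.2727)
  Task 2: C/T = 3/27 = 1/9 (approx. 0.1111)
  Task 3: C/T = 2/27 (approx. 0.0741)
  Task 4: C/T = 9/35 (approx. 0.2571)
Total utilization U = 3/11 + 1/9 + 2/27 + 9/35 = 7433/10395
Rounded to 4 decimal places: U = 0.7151
RM (Liu & Layland) bound for 4 tasks = 0.756828; compare with U = 7433/10395 (approx. 0.715055)
U <= bound, so schedulable by RM sufficient condition.

0.7151


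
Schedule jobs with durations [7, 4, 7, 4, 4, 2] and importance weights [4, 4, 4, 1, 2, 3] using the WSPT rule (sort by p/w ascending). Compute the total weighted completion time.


Compute p/w ratios and sort ascending (WSPT): [(2, 3), (4, 4), (7, 4), (7, 4), (4, 2), (4, 1)]
Compute weighted completion times:
  Job (p=2,w=3): C=2, w*C=3*2=6
  Job (p=4,w=4): C=6, w*C=4*6=24
  Job (p=7,w=4): C=13, w*C=4*13=52
  Job (p=7,w=4): C=20, w*C=4*20=80
  Job (p=4,w=2): C=24, w*C=2*24=48
  Job (p=4,w=1): C=28, w*C=1*28=28
Total weighted completion time = 238

238


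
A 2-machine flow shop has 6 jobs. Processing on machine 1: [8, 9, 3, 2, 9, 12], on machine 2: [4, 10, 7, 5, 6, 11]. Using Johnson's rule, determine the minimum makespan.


Apply Johnson's rule:
  Group 1 (a <= b): [(4, 2, 5), (3, 3, 7), (2, 9, 10)]
  Group 2 (a > b): [(6, 12, 11), (5, 9, 6), (1, 8, 4)]
Optimal job order: [4, 3, 2, 6, 5, 1]
Schedule:
  Job 4: M1 done at 2, M2 done at 7
  Job 3: M1 done at 5, M2 done at 14
  Job 2: M1 done at 14, M2 done at 24
  Job 6: M1 done at 26, M2 done at 37
  Job 5: M1 done at 35, M2 done at 43
  Job 1: M1 done at 43, M2 done at 47
Makespan = 47

47


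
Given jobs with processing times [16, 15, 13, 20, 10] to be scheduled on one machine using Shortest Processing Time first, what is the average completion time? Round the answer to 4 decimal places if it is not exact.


Sort jobs by processing time (SPT order): [10, 13, 15, 16, 20]
Compute completion times sequentially:
  Job 1: processing = 10, completes at 10
  Job 2: processing = 13, completes at 23
  Job 3: processing = 15, completes at 38
  Job 4: processing = 16, completes at 54
  Job 5: processing = 20, completes at 74
Sum of completion times = 199
Average completion time = 199/5 = 39.8

39.8


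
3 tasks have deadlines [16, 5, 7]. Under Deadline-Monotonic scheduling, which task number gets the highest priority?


Sort tasks by relative deadline (ascending):
  Task 2: deadline = 5
  Task 3: deadline = 7
  Task 1: deadline = 16
Priority order (highest first): [2, 3, 1]
Highest priority task = 2

2


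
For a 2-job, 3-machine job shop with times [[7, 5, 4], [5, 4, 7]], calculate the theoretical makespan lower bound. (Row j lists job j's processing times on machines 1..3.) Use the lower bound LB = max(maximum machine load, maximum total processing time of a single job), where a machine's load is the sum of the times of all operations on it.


Machine loads:
  Machine 1: 7 + 5 = 12
  Machine 2: 5 + 4 = 9
  Machine 3: 4 + 7 = 11
Max machine load = 12
Job totals:
  Job 1: 16
  Job 2: 16
Max job total = 16
Lower bound = max(12, 16) = 16

16


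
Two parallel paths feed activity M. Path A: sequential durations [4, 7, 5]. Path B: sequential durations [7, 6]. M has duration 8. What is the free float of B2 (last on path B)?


ES(B2) = sum of predecessors on chain B = 7
EF(B2) = ES + duration = 7 + 6 = 13
Successor of B2 is M. ES(M) = max(sum(A), sum(B)) = max(16, 13) = 16
Free float = ES(successor) - EF(current) = 16 - 13 = 3

3


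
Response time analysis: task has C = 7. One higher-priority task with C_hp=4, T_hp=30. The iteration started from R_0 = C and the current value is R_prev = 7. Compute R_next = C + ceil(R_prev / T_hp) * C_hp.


R_next = C + ceil(R_prev / T_hp) * C_hp
ceil(7 / 30) = ceil(0.2333) = 1
Interference = 1 * 4 = 4
R_next = 7 + 4 = 11

11


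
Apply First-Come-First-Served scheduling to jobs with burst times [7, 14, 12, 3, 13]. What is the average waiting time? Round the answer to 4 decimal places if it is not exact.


FCFS order (as given): [7, 14, 12, 3, 13]
Waiting times:
  Job 1: wait = 0
  Job 2: wait = 7
  Job 3: wait = 21
  Job 4: wait = 33
  Job 5: wait = 36
Sum of waiting times = 97
Average waiting time = 97/5 = 19.4

19.4


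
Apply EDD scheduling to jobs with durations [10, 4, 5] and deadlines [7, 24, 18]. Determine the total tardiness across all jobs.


Sort by due date (EDD order): [(10, 7), (5, 18), (4, 24)]
Compute completion times and tardiness:
  Job 1: p=10, d=7, C=10, tardiness=max(0,10-7)=3
  Job 2: p=5, d=18, C=15, tardiness=max(0,15-18)=0
  Job 3: p=4, d=24, C=19, tardiness=max(0,19-24)=0
Total tardiness = 3

3


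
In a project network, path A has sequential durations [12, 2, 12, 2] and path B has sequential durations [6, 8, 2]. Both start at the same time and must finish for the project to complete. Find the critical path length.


Path A total = 12 + 2 + 12 + 2 = 28
Path B total = 6 + 8 + 2 = 16
Critical path = longest path = max(28, 16) = 28

28


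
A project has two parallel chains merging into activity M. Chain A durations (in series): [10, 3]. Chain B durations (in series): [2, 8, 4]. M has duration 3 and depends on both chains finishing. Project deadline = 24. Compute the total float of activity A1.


Forward pass: ES(A1) = sum of predecessors on chain A = 0
EF = ES + duration = 0 + 10 = 10
Backward pass: LF(M) = deadline = 24; LS(M) = 24 - 3 = 21
LF(A1) = LS(M) - sum(successors on chain A) = 21 - 3 = 18
LS = LF - duration = 18 - 10 = 8
Total float = LS - ES = 8 - 0 = 8

8


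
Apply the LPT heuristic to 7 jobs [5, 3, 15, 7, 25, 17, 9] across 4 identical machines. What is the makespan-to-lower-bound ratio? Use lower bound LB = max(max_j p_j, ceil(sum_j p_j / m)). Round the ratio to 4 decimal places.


LPT order: [25, 17, 15, 9, 7, 5, 3]
Machine loads after assignment: [25, 17, 20, 19]
LPT makespan = 25
Lower bound = max(max_job, ceil(total/4)) = max(25, 21) = 25
Ratio = 25 / 25 = 1.0

1.0


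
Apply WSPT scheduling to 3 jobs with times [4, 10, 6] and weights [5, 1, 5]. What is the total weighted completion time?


Compute p/w ratios and sort ascending (WSPT): [(4, 5), (6, 5), (10, 1)]
Compute weighted completion times:
  Job (p=4,w=5): C=4, w*C=5*4=20
  Job (p=6,w=5): C=10, w*C=5*10=50
  Job (p=10,w=1): C=20, w*C=1*20=20
Total weighted completion time = 90

90


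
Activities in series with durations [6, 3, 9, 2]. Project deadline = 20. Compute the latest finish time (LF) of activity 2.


LF(activity 2) = deadline - sum of successor durations
Successors: activities 3 through 4 with durations [9, 2]
Sum of successor durations = 11
LF = 20 - 11 = 9

9


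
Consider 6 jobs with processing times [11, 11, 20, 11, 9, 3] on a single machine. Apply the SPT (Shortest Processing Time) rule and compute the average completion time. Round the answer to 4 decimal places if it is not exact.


Sort jobs by processing time (SPT order): [3, 9, 11, 11, 11, 20]
Compute completion times sequentially:
  Job 1: processing = 3, completes at 3
  Job 2: processing = 9, completes at 12
  Job 3: processing = 11, completes at 23
  Job 4: processing = 11, completes at 34
  Job 5: processing = 11, completes at 45
  Job 6: processing = 20, completes at 65
Sum of completion times = 182
Average completion time = 182/6 = 30.3333

30.3333


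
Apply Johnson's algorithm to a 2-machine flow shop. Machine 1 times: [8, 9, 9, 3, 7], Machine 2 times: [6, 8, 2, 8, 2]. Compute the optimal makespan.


Apply Johnson's rule:
  Group 1 (a <= b): [(4, 3, 8)]
  Group 2 (a > b): [(2, 9, 8), (1, 8, 6), (3, 9, 2), (5, 7, 2)]
Optimal job order: [4, 2, 1, 3, 5]
Schedule:
  Job 4: M1 done at 3, M2 done at 11
  Job 2: M1 done at 12, M2 done at 20
  Job 1: M1 done at 20, M2 done at 26
  Job 3: M1 done at 29, M2 done at 31
  Job 5: M1 done at 36, M2 done at 38
Makespan = 38

38


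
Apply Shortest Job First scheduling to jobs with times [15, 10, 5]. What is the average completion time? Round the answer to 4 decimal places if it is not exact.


SJF order (ascending): [5, 10, 15]
Completion times:
  Job 1: burst=5, C=5
  Job 2: burst=10, C=15
  Job 3: burst=15, C=30
Average completion = 50/3 = 16.6667

16.6667


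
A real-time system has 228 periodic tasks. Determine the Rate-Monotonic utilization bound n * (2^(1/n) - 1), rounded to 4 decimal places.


Compute 2^(1/228) = 1.0030447451
Subtract 1: 1.0030447451 - 1 = 0.0030447451
Multiply by n: 228 * 0.0030447451 = 0.6942018828
Round to 4 dp: 0.6942

0.6942


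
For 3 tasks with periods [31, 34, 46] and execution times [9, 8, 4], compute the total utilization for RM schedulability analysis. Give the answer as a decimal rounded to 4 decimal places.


Compute individual utilizations (exact fractions):
  Task 1: C/T = 9/31 (approx. 0.2903)
  Task 2: C/T = 8/34 = 4/17 (approx. 0.2353)
  Task 3: C/T = 4/46 = 2/23 (approx. 0.087)
Total utilization U = 9/31 + 4/17 + 2/23 = 7425/12121
Rounded to 4 decimal places: U = 0.6126
RM (Liu & Layland) bound for 3 tasks = 0.779763; compare with U = 7425/12121 (approx. 0.612573)
U <= bound, so schedulable by RM sufficient condition.

0.6126


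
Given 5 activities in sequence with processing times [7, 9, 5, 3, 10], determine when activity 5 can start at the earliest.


Activity 5 starts after activities 1 through 4 complete.
Predecessor durations: [7, 9, 5, 3]
ES = 7 + 9 + 5 + 3 = 24

24


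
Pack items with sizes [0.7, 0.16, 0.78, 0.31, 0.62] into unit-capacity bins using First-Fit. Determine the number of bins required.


Place items sequentially using First-Fit:
  Item 0.7 -> new Bin 1
  Item 0.16 -> Bin 1 (now 0.86)
  Item 0.78 -> new Bin 2
  Item 0.31 -> new Bin 3
  Item 0.62 -> Bin 3 (now 0.93)
Total bins used = 3

3
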